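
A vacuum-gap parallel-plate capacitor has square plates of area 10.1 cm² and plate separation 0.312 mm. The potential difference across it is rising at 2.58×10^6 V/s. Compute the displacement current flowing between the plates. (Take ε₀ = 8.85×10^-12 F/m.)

The displacement current equals the charging current C dV/dt. With C = ε₀A/d = (8.85×10^-12)(1.01×10^-3)/(3.12×10^-4) = 2.865×10^-11 F, I_d = (2.865×10^-11)(2.58×10^6) = 7.39×10^-5 A.

7.39×10^-5 A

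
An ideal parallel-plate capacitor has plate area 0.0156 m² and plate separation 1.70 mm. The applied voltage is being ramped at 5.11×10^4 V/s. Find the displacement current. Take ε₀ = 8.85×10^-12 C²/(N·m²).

The displacement current equals the charging current C dV/dt. With C = ε₀A/d = (8.85×10^-12)(0.0156)/(1.70×10^-3) = 8.121×10^-11 F, I_d = (8.121×10^-11)(5.11×10^4) = 4.15×10^-6 A.

4.15×10^-6 A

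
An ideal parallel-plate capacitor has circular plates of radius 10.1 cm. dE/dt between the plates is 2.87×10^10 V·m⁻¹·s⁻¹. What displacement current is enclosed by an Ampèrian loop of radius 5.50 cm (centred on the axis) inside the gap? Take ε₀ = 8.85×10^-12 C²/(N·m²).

2.41×10^-3 A

Through the whole plate area (πR² = 0.03205 m²), I_d = ε₀ πR² dE/dt = 8.141×10^-3 A.
Since J_d is uniform, the enclosed fraction is (r/R)² = 0.2965, giving I_d,enc = 2.41×10^-3 A.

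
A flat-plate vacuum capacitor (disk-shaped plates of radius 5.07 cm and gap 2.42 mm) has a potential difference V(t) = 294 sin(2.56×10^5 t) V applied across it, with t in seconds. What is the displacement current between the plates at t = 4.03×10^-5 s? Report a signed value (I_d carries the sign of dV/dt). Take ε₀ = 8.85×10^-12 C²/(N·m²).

dV/dt = (294)(2.56×10^5)·cos(10.3168) = -4.725×10^7 V/s.
I_d = C dV/dt with C = ε₀A/d = (8.85×10^-12)(8.075×10^-3)/(2.42×10^-3) = 2.953×10^-11 F, so I_d = (2.953×10^-11)(-4.725×10^7) = -1.40×10^-3 A.

-1.40×10^-3 A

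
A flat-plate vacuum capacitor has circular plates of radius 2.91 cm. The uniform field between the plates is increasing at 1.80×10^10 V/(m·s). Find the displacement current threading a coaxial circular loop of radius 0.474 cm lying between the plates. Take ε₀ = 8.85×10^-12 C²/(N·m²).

1.12×10^-5 A

I_d = ε₀ dΦ_E/dt = ε₀ πR² (dE/dt) = (8.85×10^-12)(2.660×10^-3)(1.80×10^10) = 4.237×10^-4 A through the full plate area.
The field is uniform, so I_d,enc = I_d (r/R)² = (4.237×10^-4)(0.474/2.91)² = 1.12×10^-5 A.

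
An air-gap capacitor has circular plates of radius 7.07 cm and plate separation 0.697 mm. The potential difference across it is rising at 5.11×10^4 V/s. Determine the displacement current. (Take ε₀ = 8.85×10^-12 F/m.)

1.02×10^-5 A

The field between the plates is E = V/d, so dE/dt = (5.11×10^4)/(6.97×10^-4 m) = 7.331×10^7 V/(m·s).
I_d = ε₀ A (dE/dt) = (8.85×10^-12)(0.01570)(7.331×10^7) = 1.02×10^-5 A.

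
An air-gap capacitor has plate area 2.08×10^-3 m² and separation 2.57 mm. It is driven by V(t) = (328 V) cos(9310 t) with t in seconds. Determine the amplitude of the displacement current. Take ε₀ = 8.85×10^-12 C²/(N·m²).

C = ε₀A/d = (8.85×10^-12)(2.08×10^-3)/(2.57×10^-3) = 7.163×10^-12 F; ω = 9310 rad/s.
I_d = C dV/dt, so |I_d|_max = C V₀ ω = (7.163×10^-12)(328)(9310) = 2.19×10^-5 A.

2.19×10^-5 A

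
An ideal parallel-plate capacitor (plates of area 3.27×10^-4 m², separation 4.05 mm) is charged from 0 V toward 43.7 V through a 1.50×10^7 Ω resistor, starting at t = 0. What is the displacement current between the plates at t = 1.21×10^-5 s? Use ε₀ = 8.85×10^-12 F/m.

C = ε₀A/d = (8.85×10^-12)(3.27×10^-4)/(4.05×10^-3) = 7.146×10^-13 F, so τ = RC = 1.072×10^-5 s.
The conduction current is I(t) = (V₀/R) e^(−t/τ), and the displacement current between the plates equals it.
t/τ = 1.129; I_d = (43.7/1.50×10^7) · e^(−1.129) = (2.913×10^-6)(0.3234) = 9.42×10^-7 A.

9.42×10^-7 A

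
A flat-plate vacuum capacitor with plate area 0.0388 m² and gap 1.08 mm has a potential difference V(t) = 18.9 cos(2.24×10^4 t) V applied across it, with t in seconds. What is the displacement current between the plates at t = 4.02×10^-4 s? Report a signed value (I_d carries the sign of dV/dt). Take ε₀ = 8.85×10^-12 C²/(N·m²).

dE/dt = (V₀ω/d)·−sin(ωt) with ωt = 9.0048 rad: (18.9)(2.24×10^4)(-0.4077)/(1.08×10^-3) = -1.598×10^8 V/(m·s).
I_d = ε₀ A dE/dt = (8.85×10^-12)(0.0388)(-1.598×10^8) = -5.49×10^-5 A.

-5.49×10^-5 A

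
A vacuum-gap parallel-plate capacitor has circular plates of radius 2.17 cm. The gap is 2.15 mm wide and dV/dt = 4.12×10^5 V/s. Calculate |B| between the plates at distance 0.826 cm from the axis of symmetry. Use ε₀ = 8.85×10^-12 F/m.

With E = V/d, dE/dt = 1.916×10^8 V/(m·s) and πR² = 1.479×10^-3 m², giving I_d = ε₀ πR² dE/dt = 2.508×10^-6 A.
An Ampèrian loop of radius r encloses a fraction (r/R)² of I_d. Then B·2πr = μ₀ I_d (r/R)², giving B = μ₀ I_d r/(2πR²) = 8.80×10^-12 T.

8.80×10^-12 T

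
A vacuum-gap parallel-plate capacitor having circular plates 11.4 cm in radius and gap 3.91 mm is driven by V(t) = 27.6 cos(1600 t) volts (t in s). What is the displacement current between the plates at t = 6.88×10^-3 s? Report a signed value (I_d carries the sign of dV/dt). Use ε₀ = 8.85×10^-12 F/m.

4.08×10^-6 A

C = ε₀A/d = (8.85×10^-12)(0.04083)/(3.91×10^-3) = 9.242×10^-11 F. dV/dt = V₀ω·−sin(ωt); at ωt = 11.008 rad this factor is 0.9999.
I_d = C dV/dt = (9.242×10^-11)(27.6)(1600)(0.9999) = 4.08×10^-6 A.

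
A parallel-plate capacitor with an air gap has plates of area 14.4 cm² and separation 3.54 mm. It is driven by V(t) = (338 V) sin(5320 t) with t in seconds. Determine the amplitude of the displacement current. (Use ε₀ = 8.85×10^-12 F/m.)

The displacement current equals the conduction current C dV/dt, which peaks at C V₀ ω.
With C = ε₀A/d = (8.85×10^-12)(1.44×10^-3)/(3.54×10^-3) = 3.600×10^-12 F and ω = 5320 rad/s, I_d,max = (3.600×10^-12)(338)(5320) = 6.47×10^-6 A.

6.47×10^-6 A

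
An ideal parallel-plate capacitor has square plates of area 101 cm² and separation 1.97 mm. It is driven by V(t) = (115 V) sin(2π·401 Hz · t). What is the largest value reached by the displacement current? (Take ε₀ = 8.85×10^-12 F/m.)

C = ε₀A/d = (8.85×10^-12)(0.0101)/(1.97×10^-3) = 4.537×10^-11 F; ω = 2πf = 2520 rad/s.
I_d = C dV/dt, so |I_d|_max = C V₀ ω = (4.537×10^-11)(115)(2520) = 1.31×10^-5 A.

1.31×10^-5 A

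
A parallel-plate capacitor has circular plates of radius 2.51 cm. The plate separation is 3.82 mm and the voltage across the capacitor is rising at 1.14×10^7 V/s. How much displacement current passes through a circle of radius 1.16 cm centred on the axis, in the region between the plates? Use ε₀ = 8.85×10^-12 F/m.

With E = V/d, dE/dt = 2.984×10^9 V/(m·s) and πR² = 1.979×10^-3 m², giving I_d = ε₀ πR² dE/dt = 5.226×10^-5 A.
The field is uniform, so I_d,enc = I_d (r/R)² = (5.226×10^-5)(1.16/2.51)² = 1.12×10^-5 A.

1.12×10^-5 A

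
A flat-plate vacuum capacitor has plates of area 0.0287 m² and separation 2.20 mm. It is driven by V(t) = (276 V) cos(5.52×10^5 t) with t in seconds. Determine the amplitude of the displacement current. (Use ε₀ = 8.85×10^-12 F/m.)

C = ε₀A/d = (8.85×10^-12)(0.0287)/(2.20×10^-3) = 1.155×10^-10 F; ω = 5.52×10^5 rad/s.
I_d = C dV/dt, so |I_d|_max = C V₀ ω = (1.155×10^-10)(276)(5.52×10^5) = 0.0176 A.

0.0176 A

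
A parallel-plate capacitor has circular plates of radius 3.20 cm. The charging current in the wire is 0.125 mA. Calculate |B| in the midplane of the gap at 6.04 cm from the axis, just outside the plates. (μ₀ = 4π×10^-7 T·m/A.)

No conduction current crosses the gap, so I_d there equals the 1.25×10^-4 A in the leads.
Outside the plates the loop encloses all of I_d, so B·2πr = μ₀ I_d and B = 4.14×10^-10 T.

4.14×10^-10 T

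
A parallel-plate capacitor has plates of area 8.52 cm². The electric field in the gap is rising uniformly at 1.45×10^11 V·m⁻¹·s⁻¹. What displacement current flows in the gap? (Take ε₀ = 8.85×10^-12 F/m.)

1.09×10^-3 A

The displacement current is ε₀ times dΦ_E/dt = ε₀ A dE/dt = (8.85×10^-12)(8.52×10^-4)(1.45×10^11) = 1.09×10^-3 A.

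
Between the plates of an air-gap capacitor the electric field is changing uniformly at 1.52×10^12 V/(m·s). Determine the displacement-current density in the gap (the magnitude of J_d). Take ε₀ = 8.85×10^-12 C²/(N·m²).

13.5 A/m²

J_d = ε₀ ∂E/∂t, so J_d = 13.5 A/m².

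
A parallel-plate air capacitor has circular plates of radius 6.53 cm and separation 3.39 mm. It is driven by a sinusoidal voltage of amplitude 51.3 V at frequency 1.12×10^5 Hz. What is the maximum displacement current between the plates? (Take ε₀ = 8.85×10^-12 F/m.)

C = ε₀A/d = (8.85×10^-12)(0.01340)/(3.39×10^-3) = 3.498×10^-11 F; ω = 2πf = 7.037×10^5 rad/s.
I_d = C dV/dt, so |I_d|_max = C V₀ ω = (3.498×10^-11)(51.3)(7.037×10^5) = 1.26×10^-3 A.

1.26×10^-3 A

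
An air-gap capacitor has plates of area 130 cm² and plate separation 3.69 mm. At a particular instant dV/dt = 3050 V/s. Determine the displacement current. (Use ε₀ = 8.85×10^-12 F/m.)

The displacement current equals the charging current C dV/dt. With C = ε₀A/d = (8.85×10^-12)(0.0130)/(3.69×10^-3) = 3.118×10^-11 F, I_d = (3.118×10^-11)(3050) = 9.51×10^-8 A.

9.51×10^-8 A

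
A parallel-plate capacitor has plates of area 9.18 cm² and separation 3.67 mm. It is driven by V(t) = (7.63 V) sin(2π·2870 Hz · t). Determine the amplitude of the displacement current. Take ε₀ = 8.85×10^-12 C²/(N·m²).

3.05×10^-7 A

C = ε₀A/d = (8.85×10^-12)(9.18×10^-4)/(3.67×10^-3) = 2.214×10^-12 F; ω = 2πf = 1.803×10^4 rad/s.
I_d = C dV/dt, so |I_d|_max = C V₀ ω = (2.214×10^-12)(7.63)(1.803×10^4) = 3.05×10^-7 A.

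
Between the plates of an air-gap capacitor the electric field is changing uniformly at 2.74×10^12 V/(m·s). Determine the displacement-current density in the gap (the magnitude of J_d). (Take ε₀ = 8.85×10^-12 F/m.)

J_d = ε₀ dE/dt = (8.85×10^-12)(2.74×10^12) = 24.2 A/m².

24.2 A/m²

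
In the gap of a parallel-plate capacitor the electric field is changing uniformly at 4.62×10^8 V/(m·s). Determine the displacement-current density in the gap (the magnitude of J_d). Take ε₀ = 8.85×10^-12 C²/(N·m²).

J_d = ε₀ ∂E/∂t, so J_d = 4.09×10^-3 A/m².

4.09×10^-3 A/m²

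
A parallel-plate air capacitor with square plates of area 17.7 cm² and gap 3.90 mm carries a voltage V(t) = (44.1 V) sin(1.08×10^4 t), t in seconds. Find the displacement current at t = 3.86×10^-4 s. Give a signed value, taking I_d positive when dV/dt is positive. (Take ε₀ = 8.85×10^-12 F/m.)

-9.89×10^-7 A

dV/dt = (44.1)(1.08×10^4)·cos(4.1688) = -2.463×10^5 V/s.
I_d = C dV/dt with C = ε₀A/d = (8.85×10^-12)(1.77×10^-3)/(3.90×10^-3) = 4.017×10^-12 F, so I_d = (4.017×10^-12)(-2.463×10^5) = -9.89×10^-7 A.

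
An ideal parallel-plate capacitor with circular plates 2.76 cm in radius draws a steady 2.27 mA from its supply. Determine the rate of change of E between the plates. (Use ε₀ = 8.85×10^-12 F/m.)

The displacement current between the plates equals the conduction current, I_d = 2.27 mA.
Inverting I_d = ε₀ A dE/dt gives dE/dt = 2.27×10^-3 / (8.85×10^-12 · 2.393×10^-3) = 1.07×10^11 V/(m·s).

1.07×10^11 V/(m·s)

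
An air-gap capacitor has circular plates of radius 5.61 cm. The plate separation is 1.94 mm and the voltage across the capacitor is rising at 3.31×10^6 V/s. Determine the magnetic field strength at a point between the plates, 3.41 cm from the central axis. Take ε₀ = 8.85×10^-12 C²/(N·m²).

3.24×10^-10 T

With E = V/d, dE/dt = 1.706×10^9 V/(m·s) and πR² = 9.887×10^-3 m², giving I_d = ε₀ πR² dE/dt = 1.493×10^-4 A.
An Ampèrian loop of radius r encloses a fraction (r/R)² of I_d. Then B·2πr = μ₀ I_d (r/R)², giving B = μ₀ I_d r/(2πR²) = 3.24×10^-10 T.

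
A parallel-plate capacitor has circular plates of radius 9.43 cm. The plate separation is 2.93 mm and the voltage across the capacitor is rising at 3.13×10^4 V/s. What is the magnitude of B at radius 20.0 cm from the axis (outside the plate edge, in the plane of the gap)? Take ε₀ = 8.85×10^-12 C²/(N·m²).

I_d = C dV/dt with C = ε₀πR²/d = 8.439×10^-11 F, so I_d = (8.439×10^-11)(3.13×10^4) = 2.641×10^-6 A.
Outside the plates the loop encloses all of I_d, so B·2πr = μ₀ I_d and B = 2.64×10^-12 T.

2.64×10^-12 T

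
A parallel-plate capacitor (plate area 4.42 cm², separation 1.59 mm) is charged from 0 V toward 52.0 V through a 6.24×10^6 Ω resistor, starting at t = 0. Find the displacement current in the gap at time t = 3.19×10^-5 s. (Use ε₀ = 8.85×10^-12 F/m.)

1.04×10^-6 A

With C = ε₀A/d = (8.85×10^-12)(4.42×10^-4)/(1.59×10^-3) = 2.460×10^-12 F, the time constant is τ = RC = 1.535×10^-5 s, so t/τ = 2.078 and e^(−t/τ) = 0.1252.
I_d = I_cond = (V₀/R) e^(−t/τ) = (8.333×10^-6)(0.1252) = 1.04×10^-6 A.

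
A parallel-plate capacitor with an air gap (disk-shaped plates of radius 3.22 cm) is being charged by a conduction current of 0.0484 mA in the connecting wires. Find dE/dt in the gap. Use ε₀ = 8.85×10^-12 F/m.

1.68×10^9 V/(m·s)

The displacement current between the plates equals the conduction current, I_d = 0.0484 mA.
Inverting I_d = ε₀ A dE/dt gives dE/dt = 4.84×10^-5 / (8.85×10^-12 · 3.257×10^-3) = 1.68×10^9 V/(m·s).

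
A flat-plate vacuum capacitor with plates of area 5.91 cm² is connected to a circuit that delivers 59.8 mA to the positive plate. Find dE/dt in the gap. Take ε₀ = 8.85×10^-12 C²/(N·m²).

By continuity, I_d in the gap equals the 59.8 mA flowing in the wire.
Since I_d = ε₀ A dE/dt, dE/dt = I_d/(ε₀A) = (0.0598)/((8.85×10^-12)(5.91×10^-4)) = 1.14×10^13 V/(m·s).

1.14×10^13 V/(m·s)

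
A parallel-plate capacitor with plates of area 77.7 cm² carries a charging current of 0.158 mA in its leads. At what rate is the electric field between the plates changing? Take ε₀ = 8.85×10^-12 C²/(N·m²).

2.30×10^9 V/(m·s)

Charge continuity gives I_d = I = 1.58×10^-4 A between the plates.
Since I_d = ε₀ A dE/dt, dE/dt = I_d/(ε₀A) = (1.58×10^-4)/((8.85×10^-12)(7.77×10^-3)) = 2.30×10^9 V/(m·s).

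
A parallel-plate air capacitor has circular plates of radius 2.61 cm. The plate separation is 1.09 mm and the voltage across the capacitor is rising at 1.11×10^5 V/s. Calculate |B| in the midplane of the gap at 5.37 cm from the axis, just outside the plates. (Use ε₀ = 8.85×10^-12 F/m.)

7.18×10^-12 T

With E = V/d, dE/dt = 1.018×10^8 V/(m·s) and πR² = 2.140×10^-3 m², giving I_d = ε₀ πR² dE/dt = 1.928×10^-6 A.
For r ≥ R the full I_d is enclosed: B = μ₀ I_d/(2πr) = (4π×10^-7)(1.928×10^-6)/(2π·0.0537) = 7.18×10^-12 T.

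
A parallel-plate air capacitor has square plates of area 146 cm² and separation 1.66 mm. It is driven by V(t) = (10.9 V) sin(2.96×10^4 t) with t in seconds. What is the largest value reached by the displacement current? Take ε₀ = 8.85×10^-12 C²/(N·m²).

C = ε₀A/d = (8.85×10^-12)(0.0146)/(1.66×10^-3) = 7.784×10^-11 F; ω = 2.96×10^4 rad/s.
I_d = C dV/dt, so |I_d|_max = C V₀ ω = (7.784×10^-11)(10.9)(2.96×10^4) = 2.51×10^-5 A.

2.51×10^-5 A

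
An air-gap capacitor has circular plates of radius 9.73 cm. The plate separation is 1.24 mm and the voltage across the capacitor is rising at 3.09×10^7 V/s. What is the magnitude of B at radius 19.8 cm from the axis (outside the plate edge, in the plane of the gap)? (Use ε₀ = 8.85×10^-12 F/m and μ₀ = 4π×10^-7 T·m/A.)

With E = V/d, dE/dt = 2.492×10^10 V/(m·s) and πR² = 0.02974 m², giving I_d = ε₀ πR² dE/dt = 6.559×10^-3 A.
With r > R the enclosed displacement current is the full I_d; B = μ₀ I_d / (2πr) = 6.63×10^-9 T.

6.63×10^-9 T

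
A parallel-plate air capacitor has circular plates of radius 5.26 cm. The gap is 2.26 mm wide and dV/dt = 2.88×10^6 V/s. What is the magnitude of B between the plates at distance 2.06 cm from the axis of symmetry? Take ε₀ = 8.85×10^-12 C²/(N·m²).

1.46×10^-10 T

With E = V/d, dE/dt = 1.274×10^9 V/(m·s) and πR² = 8.692×10^-3 m², giving I_d = ε₀ πR² dE/dt = 9.800×10^-5 A.
∮B·dl = μ₀ I_d,enc with I_d,enc = I_d r²/R² = 1.503×10^-5 A; so B = μ₀ I_d,enc/(2πr) = 1.46×10^-10 T.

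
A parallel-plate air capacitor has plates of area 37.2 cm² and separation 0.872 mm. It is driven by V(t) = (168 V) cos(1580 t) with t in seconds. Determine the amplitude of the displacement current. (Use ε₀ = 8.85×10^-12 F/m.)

1.00×10^-5 A

The displacement current equals the conduction current C dV/dt, which peaks at C V₀ ω.
With C = ε₀A/d = (8.85×10^-12)(3.72×10^-3)/(8.72×10^-4) = 3.775×10^-11 F and ω = 1580 rad/s, I_d,max = (3.775×10^-11)(168)(1580) = 1.00×10^-5 A.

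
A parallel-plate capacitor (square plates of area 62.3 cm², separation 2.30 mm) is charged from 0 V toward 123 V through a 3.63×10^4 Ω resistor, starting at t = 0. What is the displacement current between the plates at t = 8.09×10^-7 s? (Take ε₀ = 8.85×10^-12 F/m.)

1.34×10^-3 A

C = ε₀A/d = (8.85×10^-12)(6.23×10^-3)/(2.30×10^-3) = 2.397×10^-11 F, so τ = RC = 8.701×10^-7 s.
The conduction current is I(t) = (V₀/R) e^(−t/τ), and the displacement current between the plates equals it.
t/τ = 0.9298; I_d = (123/3.63×10^4) · e^(−0.9298) = (3.388×10^-3)(0.3946) = 1.34×10^-3 A.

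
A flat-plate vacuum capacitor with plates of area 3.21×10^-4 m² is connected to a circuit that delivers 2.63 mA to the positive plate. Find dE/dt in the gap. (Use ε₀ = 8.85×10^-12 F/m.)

9.26×10^11 V/(m·s)

The displacement current between the plates equals the conduction current, I_d = 2.63 mA.
Then dE/dt = I_d/(ε₀A) = 9.26×10^11 V/(m·s).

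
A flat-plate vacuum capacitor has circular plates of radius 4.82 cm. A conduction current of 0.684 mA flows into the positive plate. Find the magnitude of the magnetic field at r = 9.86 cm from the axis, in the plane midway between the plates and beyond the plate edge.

No conduction current crosses the gap, so I_d there equals the 6.84×10^-4 A in the leads.
With r > R the enclosed displacement current is the full I_d; B = μ₀ I_d / (2πr) = 1.39×10^-9 T.

1.39×10^-9 T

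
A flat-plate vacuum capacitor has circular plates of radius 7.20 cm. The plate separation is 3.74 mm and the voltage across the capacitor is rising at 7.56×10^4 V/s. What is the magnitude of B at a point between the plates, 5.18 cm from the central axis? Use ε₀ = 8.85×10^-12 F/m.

5.82×10^-12 T

dE/dt = (dV/dt)/d = 2.021×10^7 V/(m·s); I_d = ε₀(πR²)(dE/dt) = (8.85×10^-12)(0.01629)(2.021×10^7) = 2.914×10^-6 A.
An Ampèrian loop of radius r encloses a fraction (r/R)² of I_d. Then B·2πr = μ₀ I_d (r/R)², giving B = μ₀ I_d r/(2πR²) = 5.82×10^-12 T.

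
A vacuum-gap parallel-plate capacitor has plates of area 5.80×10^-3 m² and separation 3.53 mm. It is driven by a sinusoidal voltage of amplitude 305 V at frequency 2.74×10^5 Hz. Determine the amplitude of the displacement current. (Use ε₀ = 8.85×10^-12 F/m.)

The displacement current equals the conduction current C dV/dt, which peaks at C V₀ ω.
With C = ε₀A/d = (8.85×10^-12)(5.80×10^-3)/(3.53×10^-3) = 1.454×10^-11 F and ω = 2πf = 1.722×10^6 rad/s, I_d,max = (1.454×10^-11)(305)(1.722×10^6) = 7.64×10^-3 A.

7.64×10^-3 A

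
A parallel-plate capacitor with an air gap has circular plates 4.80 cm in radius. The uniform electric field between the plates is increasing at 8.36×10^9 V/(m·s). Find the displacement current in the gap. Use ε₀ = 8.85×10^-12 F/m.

With a uniform field, Φ_E = EA, so I_d = ε₀ A dE/dt = 5.36×10^-4 A.

5.36×10^-4 A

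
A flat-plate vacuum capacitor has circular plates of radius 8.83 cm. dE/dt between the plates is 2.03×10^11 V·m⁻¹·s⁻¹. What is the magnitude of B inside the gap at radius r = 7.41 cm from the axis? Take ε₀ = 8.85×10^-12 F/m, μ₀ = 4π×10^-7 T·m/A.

I_d = ε₀ dΦ_E/dt = ε₀ πR² (dE/dt) = (8.85×10^-12)(0.02449)(2.03×10^11) = 0.04400 A through the full plate area.
An Ampèrian loop of radius r encloses a fraction (r/R)² of I_d. Then B·2πr = μ₀ I_d (r/R)², giving B = μ₀ I_d r/(2πR²) = 8.36×10^-8 T.

8.36×10^-8 T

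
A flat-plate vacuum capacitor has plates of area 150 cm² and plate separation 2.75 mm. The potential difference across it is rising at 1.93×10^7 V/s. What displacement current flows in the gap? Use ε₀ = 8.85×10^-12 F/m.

9.32×10^-4 A

The field between the plates is E = V/d, so dE/dt = (1.93×10^7)/(2.75×10^-3 m) = 7.018×10^9 V/(m·s).
I_d = ε₀ A (dE/dt) = (8.85×10^-12)(0.0150)(7.018×10^9) = 9.32×10^-4 A.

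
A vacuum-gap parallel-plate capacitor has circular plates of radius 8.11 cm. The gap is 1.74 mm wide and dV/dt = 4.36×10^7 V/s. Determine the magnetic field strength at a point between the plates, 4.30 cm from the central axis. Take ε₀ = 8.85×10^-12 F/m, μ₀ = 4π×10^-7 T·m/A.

5.99×10^-9 T

With E = V/d, dE/dt = 2.506×10^10 V/(m·s) and πR² = 0.02066 m², giving I_d = ε₀ πR² dE/dt = 4.582×10^-3 A.
For r < R the Ampère–Maxwell law gives B(2πr) = μ₀ I_d (r²/R²), so B = μ₀ I_d r/(2πR²) = (4π×10^-7)(4.582×10^-3)(0.0430)/(2π·0.0811²) = 5.99×10^-9 T.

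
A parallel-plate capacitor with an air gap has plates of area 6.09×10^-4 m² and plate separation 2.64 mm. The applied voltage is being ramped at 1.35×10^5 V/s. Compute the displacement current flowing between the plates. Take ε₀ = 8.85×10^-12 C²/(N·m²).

The field between the plates is E = V/d, so dE/dt = (1.35×10^5)/(2.64×10^-3 m) = 5.114×10^7 V/(m·s).
I_d = ε₀ A (dE/dt) = (8.85×10^-12)(6.09×10^-4)(5.114×10^7) = 2.76×10^-7 A.

2.76×10^-7 A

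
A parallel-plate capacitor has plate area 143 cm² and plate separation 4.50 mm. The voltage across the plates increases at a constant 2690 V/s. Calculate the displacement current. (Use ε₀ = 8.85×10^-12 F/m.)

7.57×10^-8 A

The field between the plates is E = V/d, so dE/dt = (2690)/(4.50×10^-3 m) = 5.978×10^5 V/(m·s).
I_d = ε₀ A (dE/dt) = (8.85×10^-12)(0.0143)(5.978×10^5) = 7.57×10^-8 A.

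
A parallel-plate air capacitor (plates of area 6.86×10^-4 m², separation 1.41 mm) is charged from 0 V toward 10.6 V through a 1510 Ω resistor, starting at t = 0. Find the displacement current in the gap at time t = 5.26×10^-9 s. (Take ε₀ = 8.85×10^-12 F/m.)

With C = ε₀A/d = (8.85×10^-12)(6.86×10^-4)/(1.41×10^-3) = 4.306×10^-12 F, the time constant is τ = RC = 6.502×10^-9 s, so t/τ = 0.8090 and e^(−t/τ) = 0.4453.
I_d = I_cond = (V₀/R) e^(−t/τ) = (7.020×10^-3)(0.4453) = 3.13×10^-3 A.

3.13×10^-3 A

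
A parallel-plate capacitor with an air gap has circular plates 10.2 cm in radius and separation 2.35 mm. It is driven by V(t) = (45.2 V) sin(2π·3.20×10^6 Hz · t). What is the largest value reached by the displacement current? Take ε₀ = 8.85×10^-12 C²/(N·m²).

The displacement current equals the conduction current C dV/dt, which peaks at C V₀ ω.
With C = ε₀A/d = (8.85×10^-12)(0.03269)/(2.35×10^-3) = 1.231×10^-10 F and ω = 2πf = 2.011×10^7 rad/s, I_d,max = (1.231×10^-10)(45.2)(2.011×10^7) = 0.112 A.

0.112 A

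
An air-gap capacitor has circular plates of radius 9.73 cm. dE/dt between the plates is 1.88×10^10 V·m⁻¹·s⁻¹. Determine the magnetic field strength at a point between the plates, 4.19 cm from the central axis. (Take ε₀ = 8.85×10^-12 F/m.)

Through the whole plate area (πR² = 0.02974 m²), I_d = ε₀ πR² dE/dt = 4.948×10^-3 A.
∮B·dl = μ₀ I_d,enc with I_d,enc = I_d r²/R² = 9.176×10^-4 A; so B = μ₀ I_d,enc/(2πr) = 4.38×10^-9 T.

4.38×10^-9 T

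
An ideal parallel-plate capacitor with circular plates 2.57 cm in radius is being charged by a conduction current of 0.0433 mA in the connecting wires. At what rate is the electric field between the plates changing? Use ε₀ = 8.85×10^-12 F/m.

2.36×10^9 V/(m·s)

Charge continuity gives I_d = I = 4.33×10^-5 A between the plates.
Then dE/dt = I_d/(ε₀A) = 2.36×10^9 V/(m·s).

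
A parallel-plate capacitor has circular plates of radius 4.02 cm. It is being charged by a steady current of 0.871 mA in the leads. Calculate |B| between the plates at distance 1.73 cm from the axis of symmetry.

1.86×10^-9 T

By continuity the displacement current in the gap matches the conduction current: I_d = 8.71×10^-4 A.
An Ampèrian loop of radius r encloses a fraction (r/R)² of I_d. Then B·2πr = μ₀ I_d (r/R)², giving B = μ₀ I_d r/(2πR²) = 1.86×10^-9 T.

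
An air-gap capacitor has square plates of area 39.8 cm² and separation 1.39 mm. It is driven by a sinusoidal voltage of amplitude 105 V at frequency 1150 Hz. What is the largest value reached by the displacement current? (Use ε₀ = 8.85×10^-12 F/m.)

1.92×10^-5 A

C = ε₀A/d = (8.85×10^-12)(3.98×10^-3)/(1.39×10^-3) = 2.534×10^-11 F; ω = 2πf = 7226 rad/s.
I_d = C dV/dt, so |I_d|_max = C V₀ ω = (2.534×10^-11)(105)(7226) = 1.92×10^-5 A.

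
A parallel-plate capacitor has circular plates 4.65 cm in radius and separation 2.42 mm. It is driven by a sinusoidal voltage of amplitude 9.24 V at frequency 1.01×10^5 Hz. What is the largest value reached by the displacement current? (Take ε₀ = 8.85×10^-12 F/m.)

C = ε₀A/d = (8.85×10^-12)(6.793×10^-3)/(2.42×10^-3) = 2.484×10^-11 F; ω = 2πf = 6.346×10^5 rad/s.
I_d = C dV/dt, so |I_d|_max = C V₀ ω = (2.484×10^-11)(9.24)(6.346×10^5) = 1.46×10^-4 A.

1.46×10^-4 A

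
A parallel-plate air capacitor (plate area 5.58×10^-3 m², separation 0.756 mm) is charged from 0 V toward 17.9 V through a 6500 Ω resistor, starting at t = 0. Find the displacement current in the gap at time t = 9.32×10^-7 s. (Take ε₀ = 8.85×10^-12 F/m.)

With C = ε₀A/d = (8.85×10^-12)(5.58×10^-3)/(7.56×10^-4) = 6.532×10^-11 F, the time constant is τ = RC = 4.246×10^-7 s, so t/τ = 2.195 and e^(−t/τ) = 0.1114.
I_d = I_cond = (V₀/R) e^(−t/τ) = (2.754×10^-3)(0.1114) = 3.07×10^-4 A.

3.07×10^-4 A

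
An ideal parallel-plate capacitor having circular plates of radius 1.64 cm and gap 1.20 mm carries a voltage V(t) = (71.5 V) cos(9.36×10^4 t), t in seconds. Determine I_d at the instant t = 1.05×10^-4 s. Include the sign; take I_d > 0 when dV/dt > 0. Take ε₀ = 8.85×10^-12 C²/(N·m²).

1.64×10^-5 A

dV/dt = (71.5)(9.36×10^4)·−sin(9.828) = 2.626×10^6 V/s.
I_d = C dV/dt with C = ε₀A/d = (8.85×10^-12)(8.450×10^-4)/(1.20×10^-3) = 6.232×10^-12 F, so I_d = (6.232×10^-12)(2.626×10^6) = 1.64×10^-5 A.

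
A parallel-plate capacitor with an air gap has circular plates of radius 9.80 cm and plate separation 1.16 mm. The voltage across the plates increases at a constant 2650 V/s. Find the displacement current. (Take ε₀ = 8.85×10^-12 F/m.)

6.10×10^-7 A

The displacement current equals the charging current C dV/dt. With C = ε₀A/d = (8.85×10^-12)(0.03017)/(1.16×10^-3) = 2.302×10^-10 F, I_d = (2.302×10^-10)(2650) = 6.10×10^-7 A.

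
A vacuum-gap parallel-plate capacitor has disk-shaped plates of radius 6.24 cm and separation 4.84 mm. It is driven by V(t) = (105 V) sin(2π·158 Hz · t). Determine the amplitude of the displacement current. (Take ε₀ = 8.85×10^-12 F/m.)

C = ε₀A/d = (8.85×10^-12)(0.01223)/(4.84×10^-3) = 2.236×10^-11 F; ω = 2πf = 992.7 rad/s.
I_d = C dV/dt, so |I_d|_max = C V₀ ω = (2.236×10^-11)(105)(992.7) = 2.33×10^-6 A.

2.33×10^-6 A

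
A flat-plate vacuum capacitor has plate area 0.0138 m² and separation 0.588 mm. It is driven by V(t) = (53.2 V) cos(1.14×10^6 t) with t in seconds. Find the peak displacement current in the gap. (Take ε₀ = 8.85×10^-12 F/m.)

0.0126 A

C = ε₀A/d = (8.85×10^-12)(0.0138)/(5.88×10^-4) = 2.077×10^-10 F; ω = 1.14×10^6 rad/s.
I_d = C dV/dt, so |I_d|_max = C V₀ ω = (2.077×10^-10)(53.2)(1.14×10^6) = 0.0126 A.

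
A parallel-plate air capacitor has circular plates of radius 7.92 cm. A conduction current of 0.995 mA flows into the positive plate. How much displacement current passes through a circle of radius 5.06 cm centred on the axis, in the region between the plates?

4.06×10^-4 A

Between the plates the displacement current equals the wire current: I_d = 0.995 mA = 9.95×10^-4 A.
Through an area πr² the displacement current is I_d·(πr²/πR²) = I_d (r/R)² = 4.06×10^-4 A.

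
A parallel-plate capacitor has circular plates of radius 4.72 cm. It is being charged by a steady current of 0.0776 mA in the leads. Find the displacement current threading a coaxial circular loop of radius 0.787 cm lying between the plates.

By continuity the displacement current in the gap matches the conduction current: I_d = 7.76×10^-5 A.
Since J_d is uniform, the enclosed fraction is (r/R)² = 0.02780, giving I_d,enc = 2.16×10^-6 A.

2.16×10^-6 A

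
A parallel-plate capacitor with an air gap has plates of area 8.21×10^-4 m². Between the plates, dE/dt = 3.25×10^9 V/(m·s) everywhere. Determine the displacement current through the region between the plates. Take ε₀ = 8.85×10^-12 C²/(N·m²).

The displacement current is ε₀ times dΦ_E/dt = ε₀ A dE/dt = (8.85×10^-12)(8.21×10^-4)(3.25×10^9) = 2.36×10^-5 A.

2.36×10^-5 A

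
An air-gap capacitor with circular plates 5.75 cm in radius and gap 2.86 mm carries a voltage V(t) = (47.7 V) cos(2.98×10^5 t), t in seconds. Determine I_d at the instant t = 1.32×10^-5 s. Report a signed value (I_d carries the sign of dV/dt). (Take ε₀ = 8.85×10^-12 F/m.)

C = ε₀A/d = (8.85×10^-12)(0.01039)/(2.86×10^-3) = 3.215×10^-11 F. dV/dt = V₀ω·−sin(ωt); at ωt = 3.9336 rad this factor is 0.7118.
I_d = C dV/dt = (3.215×10^-11)(47.7)(2.98×10^5)(0.7118) = 3.25×10^-4 A.

3.25×10^-4 A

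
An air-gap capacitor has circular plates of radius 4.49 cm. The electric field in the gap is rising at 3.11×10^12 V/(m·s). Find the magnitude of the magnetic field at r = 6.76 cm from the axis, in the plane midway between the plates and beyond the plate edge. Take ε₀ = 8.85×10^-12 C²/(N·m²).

Total displacement current: I_d = ε₀(πR²)(dE/dt) = (8.85×10^-12)(6.333×10^-3)(3.11×10^12) = 0.1743 A.
For r ≥ R the full I_d is enclosed: B = μ₀ I_d/(2πr) = (4π×10^-7)(0.1743)/(2π·0.0676) = 5.16×10^-7 T.

5.16×10^-7 T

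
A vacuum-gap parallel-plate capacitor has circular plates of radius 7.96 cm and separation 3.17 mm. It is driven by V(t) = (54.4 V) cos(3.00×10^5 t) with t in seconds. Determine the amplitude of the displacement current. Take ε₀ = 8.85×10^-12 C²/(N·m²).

9.07×10^-4 A

The displacement current equals the conduction current C dV/dt, which peaks at C V₀ ω.
With C = ε₀A/d = (8.85×10^-12)(0.01991)/(3.17×10^-3) = 5.558×10^-11 F and ω = 3.00×10^5 rad/s, I_d,max = (5.558×10^-11)(54.4)(3.00×10^5) = 9.07×10^-4 A.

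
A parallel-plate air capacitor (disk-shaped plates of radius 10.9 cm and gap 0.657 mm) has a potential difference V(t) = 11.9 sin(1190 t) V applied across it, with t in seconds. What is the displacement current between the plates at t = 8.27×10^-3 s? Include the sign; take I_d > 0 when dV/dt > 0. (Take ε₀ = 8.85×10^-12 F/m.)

dE/dt = (V₀ω/d)·cos(ωt) with ωt = 9.8413 rad: (11.9)(1190)(-0.9145)/(6.57×10^-4) = -1.971×10^7 V/(m·s).
I_d = ε₀ A dE/dt = (8.85×10^-12)(0.03733)(-1.971×10^7) = -6.51×10^-6 A.

-6.51×10^-6 A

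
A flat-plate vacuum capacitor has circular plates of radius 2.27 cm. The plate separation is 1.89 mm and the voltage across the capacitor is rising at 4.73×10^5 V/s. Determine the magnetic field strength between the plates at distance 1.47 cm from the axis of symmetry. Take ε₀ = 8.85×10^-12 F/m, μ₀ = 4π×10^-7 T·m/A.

2.05×10^-11 T

With E = V/d, dE/dt = 2.503×10^8 V/(m·s) and πR² = 1.619×10^-3 m², giving I_d = ε₀ πR² dE/dt = 3.586×10^-6 A.
An Ampèrian loop of radius r encloses a fraction (r/R)² of I_d. Then B·2πr = μ₀ I_d (r/R)², giving B = μ₀ I_d r/(2πR²) = 2.05×10^-11 T.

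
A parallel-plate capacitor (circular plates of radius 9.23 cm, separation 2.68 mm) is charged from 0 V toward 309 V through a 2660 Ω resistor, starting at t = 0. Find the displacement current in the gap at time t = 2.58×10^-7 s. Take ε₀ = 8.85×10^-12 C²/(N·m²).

With C = ε₀A/d = (8.85×10^-12)(0.02676)/(2.68×10^-3) = 8.837×10^-11 F, the time constant is τ = RC = 2.351×10^-7 s, so t/τ = 1.097 and e^(−t/τ) = 0.3339.
I_d = I_cond = (V₀/R) e^(−t/τ) = (0.1162)(0.3339) = 0.0388 A.

0.0388 A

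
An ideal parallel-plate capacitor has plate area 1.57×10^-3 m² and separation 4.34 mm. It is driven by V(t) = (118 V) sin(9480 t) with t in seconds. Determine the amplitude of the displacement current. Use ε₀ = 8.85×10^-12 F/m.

C = ε₀A/d = (8.85×10^-12)(1.57×10^-3)/(4.34×10^-3) = 3.201×10^-12 F; ω = 9480 rad/s.
I_d = C dV/dt, so |I_d|_max = C V₀ ω = (3.201×10^-12)(118)(9480) = 3.58×10^-6 A.

3.58×10^-6 A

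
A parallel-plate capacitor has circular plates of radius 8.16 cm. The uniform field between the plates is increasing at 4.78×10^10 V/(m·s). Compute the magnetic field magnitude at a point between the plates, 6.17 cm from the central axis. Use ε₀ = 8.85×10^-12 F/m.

I_d = ε₀ dΦ_E/dt = ε₀ πR² (dE/dt) = (8.85×10^-12)(0.02092)(4.78×10^10) = 8.850×10^-3 A through the full plate area.
∮B·dl = μ₀ I_d,enc with I_d,enc = I_d r²/R² = 5.060×10^-3 A; so B = μ₀ I_d,enc/(2πr) = 1.64×10^-8 T.

1.64×10^-8 T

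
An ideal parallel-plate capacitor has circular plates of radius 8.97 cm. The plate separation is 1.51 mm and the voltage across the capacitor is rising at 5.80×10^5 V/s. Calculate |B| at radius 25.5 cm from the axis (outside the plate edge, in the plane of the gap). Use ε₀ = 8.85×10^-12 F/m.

I_d = C dV/dt with C = ε₀πR²/d = 1.482×10^-10 F, so I_d = (1.482×10^-10)(5.80×10^5) = 8.596×10^-5 A.
Outside the plates the loop encloses all of I_d, so B·2πr = μ₀ I_d and B = 6.74×10^-11 T.

6.74×10^-11 T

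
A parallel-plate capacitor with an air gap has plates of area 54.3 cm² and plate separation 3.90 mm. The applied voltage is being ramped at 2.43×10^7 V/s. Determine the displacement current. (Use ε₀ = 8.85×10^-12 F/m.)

2.99×10^-4 A

The displacement current equals the charging current C dV/dt. With C = ε₀A/d = (8.85×10^-12)(5.43×10^-3)/(3.90×10^-3) = 1.232×10^-11 F, I_d = (1.232×10^-11)(2.43×10^7) = 2.99×10^-4 A.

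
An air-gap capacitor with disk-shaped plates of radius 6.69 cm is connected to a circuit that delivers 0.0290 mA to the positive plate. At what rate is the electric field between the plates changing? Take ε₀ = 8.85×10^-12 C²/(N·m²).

2.33×10^8 V/(m·s)

Charge continuity gives I_d = I = 2.90×10^-5 A between the plates.
Inverting I_d = ε₀ A dE/dt gives dE/dt = 2.90×10^-5 / (8.85×10^-12 · 0.01406) = 2.33×10^8 V/(m·s).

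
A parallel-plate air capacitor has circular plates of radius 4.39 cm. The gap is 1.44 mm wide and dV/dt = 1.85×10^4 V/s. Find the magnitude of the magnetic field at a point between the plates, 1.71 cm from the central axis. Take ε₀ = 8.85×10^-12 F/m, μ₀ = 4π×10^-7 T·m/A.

1.22×10^-12 T

dE/dt = (dV/dt)/d = 1.285×10^7 V/(m·s); I_d = ε₀(πR²)(dE/dt) = (8.85×10^-12)(6.055×10^-3)(1.285×10^7) = 6.886×10^-7 A.
For r < R the Ampère–Maxwell law gives B(2πr) = μ₀ I_d (r²/R²), so B = μ₀ I_d r/(2πR²) = (4π×10^-7)(6.886×10^-7)(0.0171)/(2π·0.0439²) = 1.22×10^-12 T.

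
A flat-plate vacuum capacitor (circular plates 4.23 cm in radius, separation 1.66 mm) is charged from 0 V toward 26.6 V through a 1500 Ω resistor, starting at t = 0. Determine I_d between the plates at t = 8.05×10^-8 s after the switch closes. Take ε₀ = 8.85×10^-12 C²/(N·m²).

C = ε₀A/d = (8.85×10^-12)(5.621×10^-3)/(1.66×10^-3) = 2.997×10^-11 F and τ = RC = 4.496×10^-8 s. I_d in the gap equals the RC charging current.
I_d(t) = (V₀/R) e^(−t/τ) = 0.01773 · e^(−1.790) = 2.96×10^-3 A.

2.96×10^-3 A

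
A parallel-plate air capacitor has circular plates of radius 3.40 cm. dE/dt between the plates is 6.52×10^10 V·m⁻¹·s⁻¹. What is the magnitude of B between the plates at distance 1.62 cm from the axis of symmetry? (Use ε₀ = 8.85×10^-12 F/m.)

5.87×10^-9 T

Total displacement current: I_d = ε₀(πR²)(dE/dt) = (8.85×10^-12)(3.632×10^-3)(6.52×10^10) = 2.096×10^-3 A.
An Ampèrian loop of radius r encloses a fraction (r/R)² of I_d. Then B·2πr = μ₀ I_d (r/R)², giving B = μ₀ I_d r/(2πR²) = 5.87×10^-9 T.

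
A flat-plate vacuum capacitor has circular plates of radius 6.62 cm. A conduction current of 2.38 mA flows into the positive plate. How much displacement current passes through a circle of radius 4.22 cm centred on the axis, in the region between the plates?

9.67×10^-4 A

By continuity the displacement current in the gap matches the conduction current: I_d = 2.38×10^-3 A.
Through an area πr² the displacement current is I_d·(πr²/πR²) = I_d (r/R)² = 9.67×10^-4 A.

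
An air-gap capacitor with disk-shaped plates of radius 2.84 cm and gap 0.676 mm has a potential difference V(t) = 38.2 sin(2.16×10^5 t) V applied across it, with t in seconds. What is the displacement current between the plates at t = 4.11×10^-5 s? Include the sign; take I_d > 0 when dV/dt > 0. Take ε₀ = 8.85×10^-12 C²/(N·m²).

C = ε₀A/d = (8.85×10^-12)(2.534×10^-3)/(6.76×10^-4) = 3.317×10^-11 F. dV/dt = V₀ω·cos(ωt); at ωt = 8.8776 rad this factor is -0.8540.
I_d = C dV/dt = (3.317×10^-11)(38.2)(2.16×10^5)(-0.8540) = -2.34×10^-4 A.

-2.34×10^-4 A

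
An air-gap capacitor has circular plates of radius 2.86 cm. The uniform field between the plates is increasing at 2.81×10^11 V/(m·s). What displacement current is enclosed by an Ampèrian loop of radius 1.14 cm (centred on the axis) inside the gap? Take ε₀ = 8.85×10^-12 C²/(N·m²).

Total displacement current: I_d = ε₀(πR²)(dE/dt) = (8.85×10^-12)(2.570×10^-3)(2.81×10^11) = 6.391×10^-3 A.
Through an area πr² the displacement current is I_d·(πr²/πR²) = I_d (r/R)² = 1.02×10^-3 A.

1.02×10^-3 A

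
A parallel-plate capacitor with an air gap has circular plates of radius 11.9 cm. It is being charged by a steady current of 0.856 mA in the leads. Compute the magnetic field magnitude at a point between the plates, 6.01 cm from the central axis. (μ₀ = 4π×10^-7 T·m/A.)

Between the plates the displacement current equals the wire current: I_d = 0.856 mA = 8.56×10^-4 A.
For r < R the Ampère–Maxwell law gives B(2πr) = μ₀ I_d (r²/R²), so B = μ₀ I_d r/(2πR²) = (4π×10^-7)(8.56×10^-4)(0.0601)/(2π·0.119²) = 7.27×10^-10 T.

7.27×10^-10 T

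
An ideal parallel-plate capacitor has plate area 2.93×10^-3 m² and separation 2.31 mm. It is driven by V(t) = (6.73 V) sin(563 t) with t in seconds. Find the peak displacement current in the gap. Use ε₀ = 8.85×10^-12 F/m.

(dE/dt)_max = V₀ω/d = 1.640×10^6 V/(m·s); ω = 563 rad/s.
I_d,max = ε₀ A (dE/dt)_max = (8.85×10^-12)(2.93×10^-3)(1.640×10^6) = 4.25×10^-8 A.

4.25×10^-8 A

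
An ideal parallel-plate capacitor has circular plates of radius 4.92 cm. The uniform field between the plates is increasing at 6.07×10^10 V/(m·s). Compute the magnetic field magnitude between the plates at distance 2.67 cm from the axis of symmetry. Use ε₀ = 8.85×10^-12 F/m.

9.01×10^-9 T

I_d = ε₀ dΦ_E/dt = ε₀ πR² (dE/dt) = (8.85×10^-12)(7.605×10^-3)(6.07×10^10) = 4.085×10^-3 A through the full plate area.
An Ampèrian loop of radius r encloses a fraction (r/R)² of I_d. Then B·2πr = μ₀ I_d (r/R)², giving B = μ₀ I_d r/(2πR²) = 9.01×10^-9 T.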